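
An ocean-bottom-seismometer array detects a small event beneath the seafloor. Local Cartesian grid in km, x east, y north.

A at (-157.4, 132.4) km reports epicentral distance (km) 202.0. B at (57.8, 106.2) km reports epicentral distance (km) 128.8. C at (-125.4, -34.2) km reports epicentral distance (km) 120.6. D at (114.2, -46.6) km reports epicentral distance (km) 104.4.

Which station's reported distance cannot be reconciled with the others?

Solve using three stations at a time. Using A, B, C (subtract circle equations pairwise → linear system) gives (x, y) ≈ (-8.6, -4.2).
Distances from that point to each station vs reported:
  A: calculated 202.0 vs reported 202.0 → residual 0.0 km
  B: calculated 128.8 vs reported 128.8 → residual 0.0 km
  C: calculated 120.6 vs reported 120.6 → residual 0.0 km
  D: calculated 129.9 vs reported 104.4 → residual 25.5 km
A, B, C are mutually consistent (residuals ≈ 0); D is off by 25.5 km.

D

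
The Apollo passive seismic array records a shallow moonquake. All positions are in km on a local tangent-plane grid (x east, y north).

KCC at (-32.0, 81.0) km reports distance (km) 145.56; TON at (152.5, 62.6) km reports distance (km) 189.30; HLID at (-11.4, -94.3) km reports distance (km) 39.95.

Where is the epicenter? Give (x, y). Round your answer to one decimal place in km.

Circle about each station: (x + 32.0)² + (y − 81.0)² = 145.56²; (x − 152.5)² + (y − 62.6)² = 189.30²; (x + 11.4)² + (y + 94.3)² = 39.95².
Subtracting the KCC equation from the TON and HLID equations removes the quadratic terms:
369.0 x − 36.8 y = 4943.23
41.2 x − 350.6 y = 21029.16
Solving the 2×2 system: x ≈ 7.5, y ≈ -59.1 km.

7.5 km east, -59.1 km north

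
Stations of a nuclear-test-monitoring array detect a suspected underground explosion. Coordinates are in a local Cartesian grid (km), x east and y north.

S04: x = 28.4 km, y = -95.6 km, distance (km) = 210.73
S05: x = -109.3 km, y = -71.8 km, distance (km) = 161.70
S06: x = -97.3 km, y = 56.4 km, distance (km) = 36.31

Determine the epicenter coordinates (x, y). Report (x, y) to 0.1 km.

Circle about each station: (x − 28.4)² + (y + 95.6)² = 210.73²; (x + 109.3)² + (y + 71.8)² = 161.70²; (x + 97.3)² + (y − 56.4)² = 36.31².
Subtracting the S04 equation from the S05 and S06 equations removes the quadratic terms:
-275.4 x + 47.6 y = 25416.05
-251.4 x + 304.0 y = 45791.05
Solving the 2×2 system: x ≈ -77.3, y ≈ 86.7 km.

x ≈ -77.3 km, y ≈ 86.7 km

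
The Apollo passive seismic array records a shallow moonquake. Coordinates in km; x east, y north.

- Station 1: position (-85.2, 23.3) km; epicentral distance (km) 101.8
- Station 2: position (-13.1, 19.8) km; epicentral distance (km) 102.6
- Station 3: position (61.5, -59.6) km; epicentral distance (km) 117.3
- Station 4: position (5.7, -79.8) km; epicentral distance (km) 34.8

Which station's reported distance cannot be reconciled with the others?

Station 4

Solve using three stations at a time. Using Station 1, Station 2, Station 3 (subtract circle equations pairwise → linear system) gives (x, y) ≈ (-54.9, -73.9).
Distances from that point to each station vs reported:
  Station 1: calculated 101.8 vs reported 101.8 → residual 0.0 km
  Station 2: calculated 102.6 vs reported 102.6 → residual 0.0 km
  Station 3: calculated 117.3 vs reported 117.3 → residual 0.0 km
  Station 4: calculated 60.9 vs reported 34.8 → residual 26.1 km
Station 1, Station 2, Station 3 are mutually consistent (residuals ≈ 0); Station 4 is off by 26.1 km.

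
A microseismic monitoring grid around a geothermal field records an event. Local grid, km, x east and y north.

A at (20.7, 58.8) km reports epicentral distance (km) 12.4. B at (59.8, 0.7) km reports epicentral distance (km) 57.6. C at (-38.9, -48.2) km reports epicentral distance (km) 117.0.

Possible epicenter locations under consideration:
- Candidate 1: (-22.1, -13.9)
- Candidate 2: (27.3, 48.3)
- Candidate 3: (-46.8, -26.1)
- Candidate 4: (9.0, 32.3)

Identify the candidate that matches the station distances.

Candidate 2

For each candidate, compare |candidate − station| to the reported distance:
Candidate 1: residuals A 72.0, B 25.6, C 78.8 → max 78.8 km
Candidate 2: residuals A 0.0, B 0.0, C 0.0 → max 0.0 km
Candidate 3: residuals A 96.1, B 52.3, C 93.5 → max 96.1 km
Candidate 4: residuals A 16.6, B 2.2, C 23.3 → max 23.3 km
Only Candidate 2 has all residuals ≈ 0.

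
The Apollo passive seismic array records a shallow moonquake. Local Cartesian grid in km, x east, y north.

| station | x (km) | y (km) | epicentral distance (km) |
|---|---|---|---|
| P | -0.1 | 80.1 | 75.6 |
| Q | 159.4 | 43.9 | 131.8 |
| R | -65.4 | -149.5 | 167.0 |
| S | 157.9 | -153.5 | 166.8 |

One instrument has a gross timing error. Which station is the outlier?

P

Solve using three stations at a time. Using Q, R, S (subtract circle equations pairwise → linear system) gives (x, y) ≈ (48.6, -27.5).
Distances from that point to each station vs reported:
  P: calculated 118.1 vs reported 75.6 → residual 42.5 km
  Q: calculated 131.8 vs reported 131.8 → residual 0.0 km
  R: calculated 167.0 vs reported 167.0 → residual 0.0 km
  S: calculated 166.8 vs reported 166.8 → residual 0.0 km
Q, R, S are mutually consistent (residuals ≈ 0); P is off by 42.5 km.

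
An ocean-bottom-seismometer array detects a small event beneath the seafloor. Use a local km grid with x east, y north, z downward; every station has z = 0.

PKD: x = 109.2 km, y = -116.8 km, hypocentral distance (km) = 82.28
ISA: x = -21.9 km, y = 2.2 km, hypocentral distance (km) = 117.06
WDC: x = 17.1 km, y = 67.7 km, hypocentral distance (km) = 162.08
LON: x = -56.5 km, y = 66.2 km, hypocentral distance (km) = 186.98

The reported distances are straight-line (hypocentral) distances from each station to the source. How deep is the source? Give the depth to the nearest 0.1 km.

Each station gives a sphere (x−x_i)² + (y−y_i)² + z² = d_i² (stations at z=0).
Subtracting the PKD sphere from ISA and WDC: z² cancels, leaving linear equations in x and y:
-262.2 x + 238.0 y = -32015.48
-184.2 x + 369.0 y = -40191.11
Solving: x ≈ 42.490, y ≈ -87.709 km (keep extra digits for the depth step; rounded: 42.5, -87.7).
Then from the PKD sphere: z² = 82.28² − (x − 109.2)² − (y + 116.8)² with x = 42.490, y = -87.709, so z ≈ 38.386 ≈ 38.4 km.
Check against LON (with the unrounded solution): distance 186.98 ≈ 186.98 km. ✓

z ≈ 38.4 km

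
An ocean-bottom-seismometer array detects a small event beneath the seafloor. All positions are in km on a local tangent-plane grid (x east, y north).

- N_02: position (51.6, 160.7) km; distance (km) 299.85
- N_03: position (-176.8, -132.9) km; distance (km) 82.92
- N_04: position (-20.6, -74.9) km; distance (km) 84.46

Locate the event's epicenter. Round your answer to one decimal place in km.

x ≈ -102.2 km, y ≈ -96.7 km

Circle about each station: (x − 51.6)² + (y − 160.7)² = 299.85²; (x + 176.8)² + (y + 132.9)² = 82.92²; (x + 20.6)² + (y + 74.9)² = 84.46².
Subtracting pairs of circle equations eliminates x²+y² and gives linear equations (the radical axes):
-456.8 x − 587.2 y = 103467.90
-144.4 x − 471.2 y = 60323.85
Solving the 2×2 system: x ≈ -102.2, y ≈ -96.7 km.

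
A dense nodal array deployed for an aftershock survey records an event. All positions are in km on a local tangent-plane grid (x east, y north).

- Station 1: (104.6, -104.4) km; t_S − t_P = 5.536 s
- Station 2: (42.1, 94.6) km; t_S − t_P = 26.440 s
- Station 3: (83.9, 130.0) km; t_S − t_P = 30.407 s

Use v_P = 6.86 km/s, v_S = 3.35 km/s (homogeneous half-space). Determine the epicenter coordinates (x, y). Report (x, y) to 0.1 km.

Distance from S−P lag: d = Δt · v_P v_S / (v_P − v_S) = Δt · (6.86·3.35)/(6.86−3.35) ≈ 6.5473·Δt.
So d_Station 1 = 36.25, d_Station 2 = 173.11, d_Station 3 = 199.08 km.
Circle about each station: (x − 104.6)² + (y + 104.4)² = 36.25²; (x − 42.1)² + (y − 94.6)² = 173.11²; (x − 83.9)² + (y − 130.0)² = 199.08².
Subtracting the Station 1 equation from the Station 2 and Station 3 equations removes the quadratic terms:
-125.0 x + 398.0 y = -39771.96
-41.4 x + 468.8 y = -36220.09
Solving the 2×2 system: x ≈ 100.4, y ≈ -68.4 km.

x ≈ 100.4 km, y ≈ -68.4 km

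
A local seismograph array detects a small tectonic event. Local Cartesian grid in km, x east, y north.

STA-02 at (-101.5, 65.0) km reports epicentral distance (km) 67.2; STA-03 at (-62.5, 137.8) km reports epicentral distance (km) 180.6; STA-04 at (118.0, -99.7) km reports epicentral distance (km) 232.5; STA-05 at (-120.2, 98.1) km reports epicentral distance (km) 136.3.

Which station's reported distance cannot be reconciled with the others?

Solve using three stations at a time. Using STA-03, STA-04, STA-05 (subtract circle equations pairwise → linear system) gives (x, y) ≈ (-106.0, -37.5).
Distances from that point to each station vs reported:
  STA-02: calculated 102.6 vs reported 67.2 → residual 35.4 km
  STA-03: calculated 180.6 vs reported 180.6 → residual 0.0 km
  STA-04: calculated 232.5 vs reported 232.5 → residual 0.0 km
  STA-05: calculated 136.3 vs reported 136.3 → residual 0.0 km
STA-03, STA-04, STA-05 are mutually consistent (residuals ≈ 0); STA-02 is off by 35.4 km.

STA-02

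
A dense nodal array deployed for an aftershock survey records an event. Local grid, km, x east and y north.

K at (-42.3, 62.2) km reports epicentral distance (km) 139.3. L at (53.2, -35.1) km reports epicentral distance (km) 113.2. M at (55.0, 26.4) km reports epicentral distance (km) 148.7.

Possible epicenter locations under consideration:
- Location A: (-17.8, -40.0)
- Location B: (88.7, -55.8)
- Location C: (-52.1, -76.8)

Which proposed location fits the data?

Location C

For each candidate, compare |candidate − station| to the reported distance:
Location A: residuals K 34.2, L 42.0, M 50.2 → max 50.2 km
Location B: residuals K 37.0, L 72.1, M 59.9 → max 72.1 km
Location C: residuals K 0.0, L 0.1, M 0.0 → max 0.1 km
Only Location C has all residuals ≈ 0.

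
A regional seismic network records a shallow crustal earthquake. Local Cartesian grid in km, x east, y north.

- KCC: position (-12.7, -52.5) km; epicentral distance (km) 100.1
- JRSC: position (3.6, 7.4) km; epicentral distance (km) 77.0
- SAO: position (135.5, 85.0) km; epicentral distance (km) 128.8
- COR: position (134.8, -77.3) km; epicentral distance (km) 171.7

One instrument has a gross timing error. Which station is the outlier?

JRSC

Solve using three stations at a time. Using KCC, SAO, COR (subtract circle equations pairwise → linear system) gives (x, y) ≈ (13.4, 44.1).
Distances from that point to each station vs reported:
  KCC: calculated 100.1 vs reported 100.1 → residual 0.0 km
  JRSC: calculated 38.0 vs reported 77.0 → residual 39.0 km
  SAO: calculated 128.8 vs reported 128.8 → residual 0.0 km
  COR: calculated 171.7 vs reported 171.7 → residual 0.0 km
KCC, SAO, COR are mutually consistent (residuals ≈ 0); JRSC is off by 39.0 km.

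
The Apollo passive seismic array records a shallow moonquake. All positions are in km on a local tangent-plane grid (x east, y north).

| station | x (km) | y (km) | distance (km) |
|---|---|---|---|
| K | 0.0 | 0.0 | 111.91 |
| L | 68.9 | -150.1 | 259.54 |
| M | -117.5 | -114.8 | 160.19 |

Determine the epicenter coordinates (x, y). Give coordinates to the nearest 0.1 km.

Circle about each station: x² + y² = 111.91²; (x − 68.9)² + (y + 150.1)² = 259.54²; (x + 117.5)² + (y + 114.8)² = 160.19².
Subtracting the K equation from the L and M equations removes the quadratic terms:
137.8 x − 300.2 y = -27559.94
-235.0 x − 229.6 y = 13848.30
Solving the 2×2 system: x ≈ -102.6, y ≈ 44.7 km.

(-102.6, 44.7)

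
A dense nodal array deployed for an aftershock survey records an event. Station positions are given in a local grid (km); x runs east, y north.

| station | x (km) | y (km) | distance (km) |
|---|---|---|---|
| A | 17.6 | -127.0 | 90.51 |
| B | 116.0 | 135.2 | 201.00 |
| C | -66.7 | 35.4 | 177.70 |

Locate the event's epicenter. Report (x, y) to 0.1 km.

(81.4, -62.8)

Circle about each station: (x − 17.6)² + (y + 127.0)² = 90.51²; (x − 116.0)² + (y − 135.2)² = 201.00²; (x + 66.7)² + (y − 35.4)² = 177.70².
Subtracting pairs of circle equations eliminates x²+y² and gives linear equations (the radical axes):
196.8 x + 524.4 y = -16912.66
-168.6 x + 324.8 y = -34121.94
Solving the 2×2 system: x ≈ 81.4, y ≈ -62.8 km.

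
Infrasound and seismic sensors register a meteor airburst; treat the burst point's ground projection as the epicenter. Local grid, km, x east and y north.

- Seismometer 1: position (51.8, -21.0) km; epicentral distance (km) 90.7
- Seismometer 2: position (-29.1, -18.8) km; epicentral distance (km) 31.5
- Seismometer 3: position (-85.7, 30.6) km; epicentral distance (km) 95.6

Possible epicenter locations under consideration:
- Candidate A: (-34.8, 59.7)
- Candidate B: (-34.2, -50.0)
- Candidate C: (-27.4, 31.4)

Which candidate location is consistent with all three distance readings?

Candidate B

For each candidate, compare |candidate − station| to the reported distance:
Candidate A: residuals Seismometer 1 27.7, Seismometer 2 47.2, Seismometer 3 37.0 → max 47.2 km
Candidate B: residuals Seismometer 1 0.1, Seismometer 2 0.1, Seismometer 3 0.0 → max 0.1 km
Candidate C: residuals Seismometer 1 4.3, Seismometer 2 18.7, Seismometer 3 37.3 → max 37.3 km
Only Candidate B has all residuals ≈ 0.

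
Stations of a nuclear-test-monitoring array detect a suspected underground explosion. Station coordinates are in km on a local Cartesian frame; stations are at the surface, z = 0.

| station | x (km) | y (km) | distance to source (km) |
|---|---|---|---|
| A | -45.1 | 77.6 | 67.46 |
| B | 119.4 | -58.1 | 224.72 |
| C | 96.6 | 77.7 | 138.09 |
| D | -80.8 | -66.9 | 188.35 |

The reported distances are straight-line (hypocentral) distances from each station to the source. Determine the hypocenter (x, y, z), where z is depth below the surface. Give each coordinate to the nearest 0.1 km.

Each station gives a sphere (x−x_i)² + (y−y_i)² + z² = d_i² (stations at z=0).
Subtracting the A sphere from B and C: z² cancels, leaving linear equations in x and y:
329.0 x − 271.4 y = -36372.03
283.4 x + 0.2 y = -7204.92
Solving: x ≈ -25.496, y ≈ 103.109 km (keep extra digits for the depth step; rounded: -25.5, 103.1).
Then from the A sphere: z² = 67.46² − (x + 45.1)² − (y − 77.6)² with x = -25.496, y = 103.109, so z ≈ 59.294 ≈ 59.3 km.

(-25.5, 103.1, 59.3)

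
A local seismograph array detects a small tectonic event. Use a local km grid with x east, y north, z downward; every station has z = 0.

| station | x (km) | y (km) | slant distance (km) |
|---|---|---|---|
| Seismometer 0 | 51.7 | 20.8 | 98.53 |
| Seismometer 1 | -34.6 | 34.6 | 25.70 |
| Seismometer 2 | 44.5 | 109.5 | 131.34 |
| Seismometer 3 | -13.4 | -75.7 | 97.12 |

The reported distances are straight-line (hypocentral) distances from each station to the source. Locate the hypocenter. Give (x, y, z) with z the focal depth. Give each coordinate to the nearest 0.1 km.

(-45.9, 15.0, 12.2)

Each station gives a sphere (x−x_i)² + (y−y_i)² + z² = d_i² (stations at z=0).
Subtracting the Seismometer 0 sphere from Seismometer 1 and Seismometer 2: z² cancels, leaving linear equations in x and y:
-172.6 x + 27.6 y = 8336.46
-14.4 x + 177.4 y = 3322.94
Solving: x ≈ -45.900, y ≈ 15.006 km (keep extra digits for the depth step; rounded: -45.9, 15.0).
Then from the Seismometer 0 sphere: z² = 98.53² − (x − 51.7)² − (y − 20.8)² with x = -45.900, y = 15.006, so z ≈ 12.200 ≈ 12.2 km.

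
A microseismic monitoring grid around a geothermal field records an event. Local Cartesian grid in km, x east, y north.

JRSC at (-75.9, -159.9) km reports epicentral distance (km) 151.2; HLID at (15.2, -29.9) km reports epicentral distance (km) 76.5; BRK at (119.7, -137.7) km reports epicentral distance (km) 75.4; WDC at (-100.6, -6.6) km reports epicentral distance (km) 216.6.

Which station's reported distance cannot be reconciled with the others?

WDC

Solve using three stations at a time. Using JRSC, HLID, BRK (subtract circle equations pairwise → linear system) gives (x, y) ≈ (59.4, -92.4).
Distances from that point to each station vs reported:
  JRSC: calculated 151.2 vs reported 151.2 → residual 0.0 km
  HLID: calculated 76.5 vs reported 76.5 → residual 0.0 km
  BRK: calculated 75.4 vs reported 75.4 → residual 0.0 km
  WDC: calculated 181.5 vs reported 216.6 → residual 35.1 km
JRSC, HLID, BRK are mutually consistent (residuals ≈ 0); WDC is off by 35.1 km.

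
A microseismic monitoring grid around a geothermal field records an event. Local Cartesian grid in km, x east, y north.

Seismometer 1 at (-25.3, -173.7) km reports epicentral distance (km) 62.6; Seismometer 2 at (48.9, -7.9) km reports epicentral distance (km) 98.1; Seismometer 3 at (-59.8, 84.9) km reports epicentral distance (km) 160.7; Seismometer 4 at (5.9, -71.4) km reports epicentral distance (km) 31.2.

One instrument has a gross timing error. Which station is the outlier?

Seismometer 1

Solve using three stations at a time. Using Seismometer 2, Seismometer 3, Seismometer 4 (subtract circle equations pairwise → linear system) gives (x, y) ≈ (-25.3, -72.1).
Distances from that point to each station vs reported:
  Seismometer 1: calculated 101.6 vs reported 62.6 → residual 39.0 km
  Seismometer 2: calculated 98.1 vs reported 98.1 → residual 0.0 km
  Seismometer 3: calculated 160.7 vs reported 160.7 → residual 0.0 km
  Seismometer 4: calculated 31.2 vs reported 31.2 → residual 0.0 km
Seismometer 2, Seismometer 3, Seismometer 4 are mutually consistent (residuals ≈ 0); Seismometer 1 is off by 39.0 km.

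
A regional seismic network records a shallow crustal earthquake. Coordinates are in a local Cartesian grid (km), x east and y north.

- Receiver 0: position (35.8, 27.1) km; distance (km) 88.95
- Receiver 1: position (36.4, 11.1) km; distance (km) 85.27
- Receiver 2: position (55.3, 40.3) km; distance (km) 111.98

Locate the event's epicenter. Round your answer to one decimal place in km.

Circle about each station: (x − 35.8)² + (y − 27.1)² = 88.95²; (x − 36.4)² + (y − 11.1)² = 85.27²; (x − 55.3)² + (y − 40.3)² = 111.98².
Subtracting pairs of circle equations eliminates x²+y² and gives linear equations (the radical axes):
1.2 x − 32.0 y = 73.25
39.0 x + 26.4 y = -1961.29
Solving the 2×2 system: x ≈ -47.5, y ≈ -4.1 km.
Check against Receiver 0 (with the unrounded x, y): √((x − 35.8)²+(y − 27.1)²) = 88.97 ≈ 88.95 km. ✓

x ≈ -47.5 km, y ≈ -4.1 km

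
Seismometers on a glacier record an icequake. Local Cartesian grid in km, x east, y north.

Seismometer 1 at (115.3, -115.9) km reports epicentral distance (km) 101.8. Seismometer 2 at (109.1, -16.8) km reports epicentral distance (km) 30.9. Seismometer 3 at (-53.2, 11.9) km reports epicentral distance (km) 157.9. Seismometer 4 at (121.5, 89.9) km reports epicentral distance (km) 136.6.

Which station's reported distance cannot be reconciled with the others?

Solve using three stations at a time. Using Seismometer 2, Seismometer 3, Seismometer 4 (subtract circle equations pairwise → linear system) gives (x, y) ≈ (94.5, -44.0).
Distances from that point to each station vs reported:
  Seismometer 1: calculated 74.9 vs reported 101.8 → residual 26.9 km
  Seismometer 2: calculated 30.9 vs reported 30.9 → residual 0.0 km
  Seismometer 3: calculated 157.9 vs reported 157.9 → residual 0.0 km
  Seismometer 4: calculated 136.6 vs reported 136.6 → residual 0.0 km
Seismometer 2, Seismometer 3, Seismometer 4 are mutually consistent (residuals ≈ 0); Seismometer 1 is off by 26.9 km.

Seismometer 1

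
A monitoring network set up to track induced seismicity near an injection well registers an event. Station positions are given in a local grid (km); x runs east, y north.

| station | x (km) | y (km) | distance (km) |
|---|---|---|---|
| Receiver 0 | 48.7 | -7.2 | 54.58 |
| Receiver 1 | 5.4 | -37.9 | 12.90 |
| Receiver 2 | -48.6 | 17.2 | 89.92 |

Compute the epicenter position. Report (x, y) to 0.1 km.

12.9 km east, -48.4 km north

Circle about each station: (x − 48.7)² + (y + 7.2)² = 54.58²; (x − 5.4)² + (y + 37.9)² = 12.90²; (x + 48.6)² + (y − 17.2)² = 89.92².
Subtracting the Receiver 0 equation from the Receiver 1 and Receiver 2 equations removes the quadratic terms:
-86.6 x − 61.4 y = 1854.61
-194.6 x + 48.8 y = -4872.36
Solving the 2×2 system: x ≈ 12.9, y ≈ -48.4 km.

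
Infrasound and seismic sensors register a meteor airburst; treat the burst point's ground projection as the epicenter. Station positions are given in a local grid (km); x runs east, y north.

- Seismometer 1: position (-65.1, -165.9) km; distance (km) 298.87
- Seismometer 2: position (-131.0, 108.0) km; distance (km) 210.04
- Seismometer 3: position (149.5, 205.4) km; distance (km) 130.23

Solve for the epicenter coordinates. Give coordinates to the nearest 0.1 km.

Circle about each station: (x + 65.1)² + (y + 165.9)² = 298.87²; (x + 131.0)² + (y − 108.0)² = 210.04²; (x − 149.5)² + (y − 205.4)² = 130.23².
Subtracting pairs of circle equations eliminates x²+y² and gives linear equations (the radical axes):
-131.8 x + 547.8 y = 42270.66
429.2 x + 742.6 y = 105142.01
Solving the 2×2 system: x ≈ 78.7, y ≈ 96.1 km.
Check against Seismometer 1 (with the unrounded x, y): √((x + 65.1)²+(y + 165.9)²) = 298.87 ≈ 298.87 km. ✓

x ≈ 78.7 km, y ≈ 96.1 km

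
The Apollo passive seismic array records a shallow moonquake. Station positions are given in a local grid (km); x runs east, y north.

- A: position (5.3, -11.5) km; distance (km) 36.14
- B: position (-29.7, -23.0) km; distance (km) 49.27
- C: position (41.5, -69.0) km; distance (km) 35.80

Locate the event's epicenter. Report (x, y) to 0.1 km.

Circle about each station: (x − 5.3)² + (y + 11.5)² = 36.14²; (x + 29.7)² + (y + 23.0)² = 49.27²; (x − 41.5)² + (y + 69.0)² = 35.80².
Subtracting the A equation from the B and C equations removes the quadratic terms:
-70.0 x − 23.0 y = 129.32
72.4 x − 115.0 y = 6347.37
Solving the 2×2 system: x ≈ 13.5, y ≈ -46.7 km.

x ≈ 13.5 km, y ≈ -46.7 km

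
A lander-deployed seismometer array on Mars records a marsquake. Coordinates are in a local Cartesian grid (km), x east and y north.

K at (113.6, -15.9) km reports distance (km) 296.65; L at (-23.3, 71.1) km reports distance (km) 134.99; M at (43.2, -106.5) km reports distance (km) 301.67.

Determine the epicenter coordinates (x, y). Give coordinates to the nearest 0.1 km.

-145.2 km east, 129.1 km north

Circle about each station: (x − 113.6)² + (y + 15.9)² = 296.65²; (x + 23.3)² + (y − 71.1)² = 134.99²; (x − 43.2)² + (y + 106.5)² = 301.67².
Subtracting pairs of circle equations eliminates x²+y² and gives linear equations (the radical axes):
-273.8 x + 174.0 y = 62219.25
-140.8 x − 181.2 y = -2952.85
Solving the 2×2 system: x ≈ -145.2, y ≈ 129.1 km.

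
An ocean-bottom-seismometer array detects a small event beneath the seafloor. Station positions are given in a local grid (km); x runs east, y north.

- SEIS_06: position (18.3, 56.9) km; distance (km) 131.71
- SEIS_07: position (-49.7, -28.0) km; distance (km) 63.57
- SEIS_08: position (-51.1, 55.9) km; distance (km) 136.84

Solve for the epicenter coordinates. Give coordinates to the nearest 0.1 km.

(-4.6, -72.8)

Circle about each station: (x − 18.3)² + (y − 56.9)² = 131.71²; (x + 49.7)² + (y + 28.0)² = 63.57²; (x + 51.1)² + (y − 55.9)² = 136.84².
Subtracting pairs of circle equations eliminates x²+y² and gives linear equations (the radical axes):
-136.0 x − 169.8 y = 12987.97
-138.8 x − 2.0 y = 785.86
Solving the 2×2 system: x ≈ -4.6, y ≈ -72.8 km.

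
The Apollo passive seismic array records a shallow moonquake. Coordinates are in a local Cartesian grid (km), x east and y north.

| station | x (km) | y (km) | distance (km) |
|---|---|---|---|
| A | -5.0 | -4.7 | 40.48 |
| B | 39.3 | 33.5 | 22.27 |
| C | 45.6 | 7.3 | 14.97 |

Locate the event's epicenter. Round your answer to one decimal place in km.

x ≈ 31.6 km, y ≈ 12.6 km

Circle about each station: (x + 5.0)² + (y + 4.7)² = 40.48²; (x − 39.3)² + (y − 33.5)² = 22.27²; (x − 45.6)² + (y − 7.3)² = 14.97².
Subtracting the A equation from the B and C equations removes the quadratic terms:
88.6 x + 76.4 y = 3762.33
101.2 x + 24.0 y = 3500.09
Solving the 2×2 system: x ≈ 31.6, y ≈ 12.6 km.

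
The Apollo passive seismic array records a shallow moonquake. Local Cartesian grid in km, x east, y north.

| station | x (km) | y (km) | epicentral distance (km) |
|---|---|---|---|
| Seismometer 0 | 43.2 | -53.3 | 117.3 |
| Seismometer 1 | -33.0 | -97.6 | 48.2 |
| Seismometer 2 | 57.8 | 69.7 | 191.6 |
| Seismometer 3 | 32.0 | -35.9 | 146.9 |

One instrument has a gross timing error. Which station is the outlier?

Solve using three stations at a time. Using Seismometer 0, Seismometer 1, Seismometer 2 (subtract circle equations pairwise → linear system) gives (x, y) ≈ (-72.8, -70.5).
Distances from that point to each station vs reported:
  Seismometer 0: calculated 117.3 vs reported 117.3 → residual 0.0 km
  Seismometer 1: calculated 48.2 vs reported 48.2 → residual 0.0 km
  Seismometer 2: calculated 191.6 vs reported 191.6 → residual 0.0 km
  Seismometer 3: calculated 110.4 vs reported 146.9 → residual 36.5 km
Seismometer 0, Seismometer 1, Seismometer 2 are mutually consistent (residuals ≈ 0); Seismometer 3 is off by 36.5 km.

Seismometer 3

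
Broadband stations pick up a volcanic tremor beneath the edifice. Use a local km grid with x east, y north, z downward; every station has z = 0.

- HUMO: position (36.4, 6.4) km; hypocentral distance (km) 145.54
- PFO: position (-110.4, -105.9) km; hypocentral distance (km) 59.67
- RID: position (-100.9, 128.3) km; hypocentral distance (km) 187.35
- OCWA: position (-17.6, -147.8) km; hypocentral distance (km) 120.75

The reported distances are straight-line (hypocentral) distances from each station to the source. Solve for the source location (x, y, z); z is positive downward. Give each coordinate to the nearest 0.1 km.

(-91.7, -56.7, 28.1)

Each station gives a sphere (x−x_i)² + (y−y_i)² + z² = d_i² (stations at z=0).
Subtracting the HUMO sphere from PFO and RID: z² cancels, leaving linear equations in x and y:
-293.6 x − 224.6 y = 39658.43
-274.6 x + 243.8 y = 11357.65
Solving: x ≈ -91.701, y ≈ -56.700 km (keep extra digits for the depth step; rounded: -91.7, -56.7).
Then from the HUMO sphere: z² = 145.54² − (x − 36.4)² − (y − 6.4)² with x = -91.701, y = -56.700, so z ≈ 28.114 ≈ 28.1 km.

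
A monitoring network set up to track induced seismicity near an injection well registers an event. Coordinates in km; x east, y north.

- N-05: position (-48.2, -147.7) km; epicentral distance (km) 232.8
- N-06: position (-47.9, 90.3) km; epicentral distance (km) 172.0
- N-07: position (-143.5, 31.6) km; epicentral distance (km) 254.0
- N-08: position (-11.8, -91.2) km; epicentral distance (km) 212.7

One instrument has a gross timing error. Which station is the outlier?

N-08

Solve using three stations at a time. Using N-05, N-06, N-07 (subtract circle equations pairwise → linear system) gives (x, y) ≈ (110.4, 22.8).
Distances from that point to each station vs reported:
  N-05: calculated 232.9 vs reported 232.8 → residual 0.1 km
  N-06: calculated 172.1 vs reported 172.0 → residual 0.1 km
  N-07: calculated 254.1 vs reported 254.0 → residual 0.1 km
  N-08: calculated 167.1 vs reported 212.7 → residual 45.6 km
N-05, N-06, N-07 are mutually consistent (residuals ≈ 0); N-08 is off by 45.6 km.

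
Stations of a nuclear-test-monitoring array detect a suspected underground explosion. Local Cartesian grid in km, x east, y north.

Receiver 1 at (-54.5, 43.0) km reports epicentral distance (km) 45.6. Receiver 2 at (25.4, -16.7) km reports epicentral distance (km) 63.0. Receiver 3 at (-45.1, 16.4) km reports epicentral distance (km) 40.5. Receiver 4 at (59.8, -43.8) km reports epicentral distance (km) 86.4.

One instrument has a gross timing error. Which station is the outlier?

Solve using three stations at a time. Using Receiver 1, Receiver 2, Receiver 3 (subtract circle equations pairwise → linear system) gives (x, y) ≈ (-9.5, 35.7).
Distances from that point to each station vs reported:
  Receiver 1: calculated 45.5 vs reported 45.6 → residual 0.1 km
  Receiver 2: calculated 63.0 vs reported 63.0 → residual 0.0 km
  Receiver 3: calculated 40.4 vs reported 40.5 → residual 0.1 km
  Receiver 4: calculated 105.5 vs reported 86.4 → residual 19.1 km
Receiver 1, Receiver 2, Receiver 3 are mutually consistent (residuals ≈ 0); Receiver 4 is off by 19.1 km.

Receiver 4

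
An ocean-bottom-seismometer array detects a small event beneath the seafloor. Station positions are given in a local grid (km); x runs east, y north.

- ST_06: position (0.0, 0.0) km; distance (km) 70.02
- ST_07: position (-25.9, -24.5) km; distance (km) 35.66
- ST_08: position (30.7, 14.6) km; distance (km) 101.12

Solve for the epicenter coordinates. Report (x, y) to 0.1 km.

Circle about each station: x² + y² = 70.02²; (x + 25.9)² + (y + 24.5)² = 35.66²; (x − 30.7)² + (y − 14.6)² = 101.12².
Subtracting pairs of circle equations eliminates x²+y² and gives linear equations (the radical axes):
-51.8 x − 49.0 y = 4902.22
61.4 x + 29.2 y = -4166.80
Solving the 2×2 system: x ≈ -40.8, y ≈ -56.9 km.
Check against ST_06 (with the unrounded x, y): √(x²+y²) = 70.03 ≈ 70.02 km. ✓

(-40.8, -56.9)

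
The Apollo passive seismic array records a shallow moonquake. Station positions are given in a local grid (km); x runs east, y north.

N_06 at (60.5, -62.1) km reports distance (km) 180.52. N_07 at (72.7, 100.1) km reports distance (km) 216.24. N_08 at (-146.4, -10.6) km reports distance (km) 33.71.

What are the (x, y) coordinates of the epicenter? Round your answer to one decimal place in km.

x ≈ -112.7 km, y ≈ -11.2 km

Circle about each station: (x − 60.5)² + (y + 62.1)² = 180.52²; (x − 72.7)² + (y − 100.1)² = 216.24²; (x + 146.4)² + (y + 10.6)² = 33.71².
Subtracting pairs of circle equations eliminates x²+y² and gives linear equations (the radical axes):
24.4 x + 324.4 y = -6383.63
-413.8 x + 103.0 y = 45479.77
Solving the 2×2 system: x ≈ -112.7, y ≈ -11.2 km.
Check against N_06 (with the unrounded x, y): √((x − 60.5)²+(y + 62.1)²) = 180.52 ≈ 180.52 km. ✓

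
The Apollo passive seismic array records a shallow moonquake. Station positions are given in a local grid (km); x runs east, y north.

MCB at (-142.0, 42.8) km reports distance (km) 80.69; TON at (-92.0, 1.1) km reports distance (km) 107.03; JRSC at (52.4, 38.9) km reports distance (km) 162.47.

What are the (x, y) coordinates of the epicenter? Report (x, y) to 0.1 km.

-94.6 km east, 108.1 km north

Circle about each station: (x + 142.0)² + (y − 42.8)² = 80.69²; (x + 92.0)² + (y − 1.1)² = 107.03²; (x − 52.4)² + (y − 38.9)² = 162.47².
Subtracting pairs of circle equations eliminates x²+y² and gives linear equations (the radical axes):
100.0 x − 83.4 y = -18475.17
388.8 x − 7.8 y = -37622.49
Solving the 2×2 system: x ≈ -94.6, y ≈ 108.1 km.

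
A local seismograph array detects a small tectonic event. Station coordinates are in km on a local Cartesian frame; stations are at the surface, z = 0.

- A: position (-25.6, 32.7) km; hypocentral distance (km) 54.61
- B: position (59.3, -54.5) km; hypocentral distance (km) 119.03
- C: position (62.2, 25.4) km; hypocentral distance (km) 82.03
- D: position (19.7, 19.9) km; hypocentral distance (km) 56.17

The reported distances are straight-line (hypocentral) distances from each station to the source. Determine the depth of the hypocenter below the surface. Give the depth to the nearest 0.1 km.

49.5 km

Each station gives a sphere (x−x_i)² + (y−y_i)² + z² = d_i² (stations at z=0).
Subtracting the A sphere from B and C: z² cancels, leaving linear equations in x and y:
169.8 x − 174.4 y = -6423.80
175.6 x − 14.6 y = -957.32
Solving: x ≈ -2.600, y ≈ 34.303 km (keep extra digits for the depth step; rounded: -2.6, 34.3).
Then from the A sphere: z² = 54.61² − (x + 25.6)² − (y − 32.7)² with x = -2.600, y = 34.303, so z ≈ 49.504 ≈ 49.5 km.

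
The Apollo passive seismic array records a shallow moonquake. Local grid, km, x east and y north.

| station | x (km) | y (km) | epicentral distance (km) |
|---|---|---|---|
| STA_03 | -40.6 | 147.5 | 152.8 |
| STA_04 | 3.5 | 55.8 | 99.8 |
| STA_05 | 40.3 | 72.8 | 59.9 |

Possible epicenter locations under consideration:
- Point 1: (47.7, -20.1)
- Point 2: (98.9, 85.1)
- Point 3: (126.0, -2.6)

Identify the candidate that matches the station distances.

Point 2

For each candidate, compare |candidate − station| to the reported distance:
Point 1: residuals STA_03 36.6, STA_04 12.0, STA_05 33.3 → max 36.6 km
Point 2: residuals STA_03 0.0, STA_04 0.0, STA_05 0.0 → max 0.0 km
Point 3: residuals STA_03 71.4, STA_04 35.9, STA_05 54.2 → max 71.4 km
Only Point 2 has all residuals ≈ 0.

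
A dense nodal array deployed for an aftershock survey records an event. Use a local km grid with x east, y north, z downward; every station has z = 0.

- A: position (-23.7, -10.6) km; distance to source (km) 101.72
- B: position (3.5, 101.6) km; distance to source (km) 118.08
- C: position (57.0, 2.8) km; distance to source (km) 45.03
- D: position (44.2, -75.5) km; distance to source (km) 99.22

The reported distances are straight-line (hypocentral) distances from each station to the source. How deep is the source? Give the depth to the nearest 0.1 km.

Each station gives a sphere (x−x_i)² + (y−y_i)² + z² = d_i² (stations at z=0).
Subtracting the A sphere from B and C: z² cancels, leaving linear equations in x and y:
54.4 x + 224.4 y = 6064.83
161.4 x + 26.8 y = 10902.05
Solving: x ≈ 65.704, y ≈ 11.099 km (keep extra digits for the depth step; rounded: 65.7, 11.1).
Then from the A sphere: z² = 101.72² − (x + 23.7)² − (y + 10.6)² with x = 65.704, y = 11.099, so z ≈ 43.394 ≈ 43.4 km.
Check against D (with the unrounded solution): distance 99.22 ≈ 99.22 km. ✓

depth ≈ 43.4 km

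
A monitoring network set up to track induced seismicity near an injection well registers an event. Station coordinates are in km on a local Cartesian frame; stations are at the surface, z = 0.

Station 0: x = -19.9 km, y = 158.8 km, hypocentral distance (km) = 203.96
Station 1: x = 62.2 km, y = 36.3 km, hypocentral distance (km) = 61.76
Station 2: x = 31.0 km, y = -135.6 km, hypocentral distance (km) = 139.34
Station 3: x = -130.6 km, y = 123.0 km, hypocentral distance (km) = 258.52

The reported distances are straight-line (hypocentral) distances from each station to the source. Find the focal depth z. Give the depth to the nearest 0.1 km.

depth ≈ 28.8 km

Each station gives a sphere (x−x_i)² + (y−y_i)² + z² = d_i² (stations at z=0).
Subtracting the Station 0 sphere from Station 1 and Station 2: z² cancels, leaving linear equations in x and y:
164.2 x − 245.0 y = 17358.46
101.8 x − 588.8 y = 15918.96
Solving: x ≈ 88.103, y ≈ -11.804 km (keep extra digits for the depth step; rounded: 88.1, -11.8).
Then from the Station 0 sphere: z² = 203.96² − (x + 19.9)² − (y − 158.8)² with x = 88.103, y = -11.804, so z ≈ 28.798 ≈ 28.8 km.
Check against Station 3 (with the unrounded solution): distance 258.52 ≈ 258.52 km. ✓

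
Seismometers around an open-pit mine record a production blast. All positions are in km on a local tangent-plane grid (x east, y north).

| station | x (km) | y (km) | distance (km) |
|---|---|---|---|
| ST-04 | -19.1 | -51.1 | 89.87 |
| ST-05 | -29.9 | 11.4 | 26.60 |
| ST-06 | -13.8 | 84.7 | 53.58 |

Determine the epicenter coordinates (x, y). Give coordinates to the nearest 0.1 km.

Circle about each station: (x + 19.1)² + (y + 51.1)² = 89.87²; (x + 29.9)² + (y − 11.4)² = 26.60²; (x + 13.8)² + (y − 84.7)² = 53.58².
Subtracting the ST-04 equation from the ST-05 and ST-06 equations removes the quadratic terms:
-21.6 x + 125.0 y = 5417.01
10.6 x + 271.6 y = 9594.31
Solving the 2×2 system: x ≈ -37.8, y ≈ 36.8 km.

x ≈ -37.8 km, y ≈ 36.8 km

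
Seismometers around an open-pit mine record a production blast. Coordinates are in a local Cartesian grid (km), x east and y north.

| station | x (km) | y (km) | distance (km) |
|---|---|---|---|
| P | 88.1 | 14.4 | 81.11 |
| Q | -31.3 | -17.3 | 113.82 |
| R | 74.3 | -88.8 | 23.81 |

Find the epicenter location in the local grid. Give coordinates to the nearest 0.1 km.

Circle about each station: (x − 88.1)² + (y − 14.4)² = 81.11²; (x + 31.3)² + (y + 17.3)² = 113.82²; (x − 74.3)² + (y + 88.8)² = 23.81².
Subtracting pairs of circle equations eliminates x²+y² and gives linear equations (the radical axes):
-238.8 x − 63.4 y = -13066.15
-27.6 x − 206.4 y = 11448.88
Solving the 2×2 system: x ≈ 72.0, y ≈ -65.1 km.

x ≈ 72.0 km, y ≈ -65.1 km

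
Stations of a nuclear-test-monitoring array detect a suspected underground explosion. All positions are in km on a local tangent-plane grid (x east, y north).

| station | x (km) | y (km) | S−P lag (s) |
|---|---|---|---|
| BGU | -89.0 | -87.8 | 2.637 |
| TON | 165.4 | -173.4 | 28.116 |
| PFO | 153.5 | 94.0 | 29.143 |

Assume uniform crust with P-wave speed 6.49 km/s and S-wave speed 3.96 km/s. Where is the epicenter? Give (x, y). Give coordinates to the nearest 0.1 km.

(-97.8, -62.5)

Distance from S−P lag: d = Δt · v_P v_S / (v_P − v_S) = Δt · (6.49·3.96)/(6.49−3.96) ≈ 10.1583·Δt.
So d_BGU = 26.79, d_TON = 285.61, d_PFO = 296.04 km.
Circle about each station: (x + 89.0)² + (y + 87.8)² = 26.79²; (x − 165.4)² + (y + 173.4)² = 285.61²; (x − 153.5)² + (y − 94.0)² = 296.04².
Subtracting the BGU equation from the TON and PFO equations removes the quadratic terms:
508.8 x − 171.2 y = -39060.49
485.0 x + 363.6 y = -70153.57
Solving the 2×2 system: x ≈ -97.8, y ≈ -62.5 km.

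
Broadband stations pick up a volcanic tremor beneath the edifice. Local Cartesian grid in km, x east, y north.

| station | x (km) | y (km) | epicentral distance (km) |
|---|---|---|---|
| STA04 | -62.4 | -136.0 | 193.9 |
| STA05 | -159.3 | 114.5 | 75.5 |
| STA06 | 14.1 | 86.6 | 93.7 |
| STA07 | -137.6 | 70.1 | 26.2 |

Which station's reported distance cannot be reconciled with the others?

Solve using three stations at a time. Using STA04, STA05, STA07 (subtract circle equations pairwise → linear system) gives (x, y) ≈ (-123.6, 48.0).
Distances from that point to each station vs reported:
  STA04: calculated 193.9 vs reported 193.9 → residual 0.0 km
  STA05: calculated 75.5 vs reported 75.5 → residual 0.0 km
  STA06: calculated 143.0 vs reported 93.7 → residual 49.3 km
  STA07: calculated 26.2 vs reported 26.2 → residual 0.0 km
STA04, STA05, STA07 are mutually consistent (residuals ≈ 0); STA06 is off by 49.3 km.

STA06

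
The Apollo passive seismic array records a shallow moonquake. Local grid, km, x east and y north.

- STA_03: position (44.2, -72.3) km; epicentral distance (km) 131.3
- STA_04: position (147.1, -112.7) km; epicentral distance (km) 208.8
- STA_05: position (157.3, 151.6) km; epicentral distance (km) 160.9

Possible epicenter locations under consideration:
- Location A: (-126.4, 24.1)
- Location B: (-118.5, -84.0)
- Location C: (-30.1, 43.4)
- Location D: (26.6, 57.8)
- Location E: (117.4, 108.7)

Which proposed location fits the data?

Location D

For each candidate, compare |candidate − station| to the reported distance:
Location A: residuals STA_03 64.7, STA_04 97.0, STA_05 150.1 → max 150.1 km
Location B: residuals STA_03 31.8, STA_04 58.3, STA_05 201.8 → max 201.8 km
Location C: residuals STA_03 6.2, STA_04 27.4, STA_05 55.5 → max 55.5 km
Location D: residuals STA_03 0.0, STA_04 0.0, STA_05 0.0 → max 0.0 km
Location E: residuals STA_03 63.9, STA_04 14.6, STA_05 102.3 → max 102.3 km
Only Location D has all residuals ≈ 0.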